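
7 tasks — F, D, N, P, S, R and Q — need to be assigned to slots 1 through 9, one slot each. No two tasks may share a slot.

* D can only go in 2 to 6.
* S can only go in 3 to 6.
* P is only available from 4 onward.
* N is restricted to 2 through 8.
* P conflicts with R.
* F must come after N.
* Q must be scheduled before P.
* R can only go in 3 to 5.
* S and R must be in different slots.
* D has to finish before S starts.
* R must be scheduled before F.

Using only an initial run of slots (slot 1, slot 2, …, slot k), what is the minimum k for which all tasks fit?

7

The precedence chain requires at least 2 distinct slots.
With at most 1 per slot and 7 tasks, at least 7 slots are needed.
P can't be placed before 4, so the schedule must run through at least slot 4.
7 works (last occupied slot: 7): for example P -> 4; D -> 2; S -> 5; N -> 6; R -> 3; F -> 7; Q -> 1.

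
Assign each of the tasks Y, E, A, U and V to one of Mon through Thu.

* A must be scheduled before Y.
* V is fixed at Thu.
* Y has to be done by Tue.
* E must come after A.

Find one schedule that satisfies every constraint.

U -> Mon, Y -> Tue, E -> Tue, A -> Mon, V -> Thu

Checking: A(Mon) before Y(Tue); A(Mon) before E(Tue); Y=Tue in [Mon,Tue]; V=Thu in [Thu,Thu].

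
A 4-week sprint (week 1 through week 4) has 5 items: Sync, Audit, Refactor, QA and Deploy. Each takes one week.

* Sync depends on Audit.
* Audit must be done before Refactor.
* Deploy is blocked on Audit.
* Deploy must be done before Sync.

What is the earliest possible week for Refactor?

week 2

Precedence pushes Refactor to at least week 2.
Refactor at week 2 is achievable: Audit -> week 1, Refactor -> week 2, Sync -> week 3, QA -> week 1, Deploy -> week 2.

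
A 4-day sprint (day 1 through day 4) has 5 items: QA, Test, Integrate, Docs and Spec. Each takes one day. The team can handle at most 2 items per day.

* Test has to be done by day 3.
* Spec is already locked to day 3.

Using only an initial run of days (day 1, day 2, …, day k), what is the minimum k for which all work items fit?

With at most 2 per day and 5 work items, at least 3 days are needed.
Spec can't be placed before day 3, so the schedule must run through at least day 3.
3 works (last occupied day: day 3): for example Integrate in day 2, QA in day 1, Test in day 1, Spec in day 3, Docs in day 2.

3 days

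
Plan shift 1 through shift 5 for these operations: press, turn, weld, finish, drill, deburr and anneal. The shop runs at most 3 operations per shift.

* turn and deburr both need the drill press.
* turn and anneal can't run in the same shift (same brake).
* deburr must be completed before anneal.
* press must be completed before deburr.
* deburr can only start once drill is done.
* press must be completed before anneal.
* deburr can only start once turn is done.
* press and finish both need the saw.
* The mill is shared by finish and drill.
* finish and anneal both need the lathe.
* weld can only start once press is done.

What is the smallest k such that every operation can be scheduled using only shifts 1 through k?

The precedence chain requires at least 3 distinct shifts.
With at most 3 per shift and 7 operations, at least 3 shifts are needed.
3 works (last occupied shift: shift 3): for example anneal in shift 3; deburr in shift 2; finish in shift 2; weld in shift 2; press in shift 1; turn in shift 1; drill in shift 1.

3 shifts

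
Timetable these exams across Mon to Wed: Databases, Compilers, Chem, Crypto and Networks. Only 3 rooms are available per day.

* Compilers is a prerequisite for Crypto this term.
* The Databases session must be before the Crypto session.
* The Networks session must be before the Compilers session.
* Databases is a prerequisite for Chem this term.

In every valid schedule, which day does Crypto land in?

Wed

Precedence pushes Crypto to at least Wed.
So Crypto is pinned to Wed.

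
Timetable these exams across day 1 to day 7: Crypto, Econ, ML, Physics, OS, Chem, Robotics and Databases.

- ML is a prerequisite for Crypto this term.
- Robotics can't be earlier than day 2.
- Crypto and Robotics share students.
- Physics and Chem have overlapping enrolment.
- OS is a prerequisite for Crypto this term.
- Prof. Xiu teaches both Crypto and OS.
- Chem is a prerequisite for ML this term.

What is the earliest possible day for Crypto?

day 3

Precedence pushes Crypto to at least day 3.
Crypto at day 3 is achievable: Econ -> day 1, Physics -> day 2, Robotics -> day 2, Chem -> day 1, ML -> day 2, OS -> day 1, Crypto -> day 3, Databases -> day 1.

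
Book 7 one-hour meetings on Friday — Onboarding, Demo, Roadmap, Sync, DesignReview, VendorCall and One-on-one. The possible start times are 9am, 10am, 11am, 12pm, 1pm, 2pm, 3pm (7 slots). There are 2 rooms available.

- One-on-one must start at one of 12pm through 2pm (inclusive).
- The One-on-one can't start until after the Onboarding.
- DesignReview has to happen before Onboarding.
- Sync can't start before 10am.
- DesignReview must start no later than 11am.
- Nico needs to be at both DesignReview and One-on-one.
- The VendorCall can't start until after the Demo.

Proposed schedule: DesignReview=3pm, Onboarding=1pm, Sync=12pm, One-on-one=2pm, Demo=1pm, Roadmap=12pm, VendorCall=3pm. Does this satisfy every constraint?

No. DesignReview must start no later than 11am is not satisfied.

DesignReview has to happen before Onboarding — violated.
There are 2 rooms available — holds.
The One-on-one can't start until after the Onboarding — holds.
Nico needs to be at both DesignReview and One-on-one — holds.
The VendorCall can't start until after the Demo — holds.
One-on-one must start at one of 12pm through 2pm (inclusive) — holds.
DesignReview must start no later than 11am — violated.
Sync can't start before 10am — holds.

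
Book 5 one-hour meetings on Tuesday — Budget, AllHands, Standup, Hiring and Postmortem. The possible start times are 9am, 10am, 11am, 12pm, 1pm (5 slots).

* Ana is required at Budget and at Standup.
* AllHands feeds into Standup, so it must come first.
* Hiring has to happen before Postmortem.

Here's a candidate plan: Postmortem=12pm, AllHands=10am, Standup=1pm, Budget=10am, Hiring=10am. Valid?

Valid

AllHands feeds into Standup, so it must come first — holds.
Ana is required at Budget and at Standup — holds.
Hiring has to happen before Postmortem — holds.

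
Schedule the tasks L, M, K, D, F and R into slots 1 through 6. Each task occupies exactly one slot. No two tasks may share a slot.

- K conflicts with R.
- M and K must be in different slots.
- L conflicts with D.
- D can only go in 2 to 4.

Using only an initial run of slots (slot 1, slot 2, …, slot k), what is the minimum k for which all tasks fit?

6

With at most 1 per slot and 6 tasks, at least 6 slots are needed.
D can't be placed before 2, so the schedule must run through at least slot 2.
6 works (last occupied slot: 6): for example M=3; F=5; K=4; L=1; R=6; D=2.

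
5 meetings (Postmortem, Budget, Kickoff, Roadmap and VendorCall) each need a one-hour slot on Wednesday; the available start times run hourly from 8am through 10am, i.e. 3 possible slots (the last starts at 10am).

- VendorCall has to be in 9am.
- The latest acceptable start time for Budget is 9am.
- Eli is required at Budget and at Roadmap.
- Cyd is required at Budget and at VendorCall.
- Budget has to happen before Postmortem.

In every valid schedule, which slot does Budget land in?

Budget's window is 8am–9am.
VendorCall is fixed at 9am, and Budget can't share a slot with VendorCall.
So Budget must be 8am.

8am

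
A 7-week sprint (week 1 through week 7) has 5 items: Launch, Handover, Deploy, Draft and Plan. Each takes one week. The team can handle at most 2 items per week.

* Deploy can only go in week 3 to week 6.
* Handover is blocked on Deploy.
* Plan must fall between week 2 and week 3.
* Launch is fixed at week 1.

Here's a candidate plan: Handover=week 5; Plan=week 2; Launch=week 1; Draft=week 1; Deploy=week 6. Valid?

No — it violates: Handover is blocked on Deploy

Handover is blocked on Deploy — violated.
Plan must fall between week 2 and week 3 — holds.
Deploy can only go in week 3 to week 6 — holds.
Launch is fixed at week 1 — holds.
The team can handle at most 2 items per week — holds.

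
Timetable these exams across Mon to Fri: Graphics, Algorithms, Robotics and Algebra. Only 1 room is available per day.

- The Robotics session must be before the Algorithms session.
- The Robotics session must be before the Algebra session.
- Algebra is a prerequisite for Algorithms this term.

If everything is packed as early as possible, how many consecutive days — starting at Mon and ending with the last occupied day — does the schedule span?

The precedence chain requires at least 3 distinct days.
With at most 1 per day and 4 exams, at least 4 days are needed.
4 works (last occupied day: Thu): for example Robotics=Mon; Algorithms=Wed; Graphics=Thu; Algebra=Tue.

4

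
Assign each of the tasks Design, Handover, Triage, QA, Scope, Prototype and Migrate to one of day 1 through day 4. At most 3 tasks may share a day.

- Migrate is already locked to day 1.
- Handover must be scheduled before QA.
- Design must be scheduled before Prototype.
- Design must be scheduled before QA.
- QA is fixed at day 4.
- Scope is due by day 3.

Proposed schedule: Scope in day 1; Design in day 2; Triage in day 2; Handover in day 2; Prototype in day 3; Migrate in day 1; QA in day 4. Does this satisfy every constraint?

At most 3 tasks may share a day — holds.
Scope is due by day 3 — holds.
Migrate is already locked to day 1 — holds.
Handover must be scheduled before QA — holds.
Design must be scheduled before Prototype — holds.
QA is fixed at day 4 — holds.
Design must be scheduled before QA — holds.

Yes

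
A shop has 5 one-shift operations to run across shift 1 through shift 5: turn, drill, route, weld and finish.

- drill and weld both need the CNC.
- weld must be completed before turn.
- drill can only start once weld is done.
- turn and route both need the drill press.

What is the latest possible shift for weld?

Downstream work caps weld at shift 4.
weld at shift 4 is achievable: route=shift 1; finish=shift 1; drill=shift 5; turn=shift 5; weld=shift 4.

shift 4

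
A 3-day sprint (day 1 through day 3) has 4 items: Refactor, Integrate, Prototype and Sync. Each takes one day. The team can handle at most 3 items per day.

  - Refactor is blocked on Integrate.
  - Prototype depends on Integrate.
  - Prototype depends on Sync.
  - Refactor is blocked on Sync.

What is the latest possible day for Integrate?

day 2

Downstream work caps Integrate at day 2.
Integrate at day 2 is achievable: Sync in day 1; Prototype in day 3; Refactor in day 3; Integrate in day 2.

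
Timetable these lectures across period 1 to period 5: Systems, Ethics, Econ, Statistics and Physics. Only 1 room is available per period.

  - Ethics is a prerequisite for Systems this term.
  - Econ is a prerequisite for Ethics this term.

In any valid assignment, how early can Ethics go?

period 2

Precedence pushes Ethics to at least period 2; downstream work caps Ethics at period 4.
Ethics at period 2 is achievable: Statistics -> period 4; Physics -> period 5; Econ -> period 1; Ethics -> period 2; Systems -> period 3.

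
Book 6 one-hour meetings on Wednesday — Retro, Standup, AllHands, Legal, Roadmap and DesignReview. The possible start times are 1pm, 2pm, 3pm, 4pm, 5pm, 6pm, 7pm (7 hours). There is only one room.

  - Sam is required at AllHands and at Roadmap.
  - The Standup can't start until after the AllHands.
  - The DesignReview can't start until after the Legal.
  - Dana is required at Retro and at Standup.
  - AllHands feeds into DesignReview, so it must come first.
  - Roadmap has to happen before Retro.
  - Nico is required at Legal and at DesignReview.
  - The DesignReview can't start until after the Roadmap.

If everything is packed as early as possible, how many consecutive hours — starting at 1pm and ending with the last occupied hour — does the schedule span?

6 hours

The precedence chain requires at least 2 distinct hours.
With at most 1 per hour and 6 meetings, at least 6 hours are needed.
6 works (last occupied hour: 6pm): for example Roadmap in 2pm, DesignReview in 4pm, AllHands in 1pm, Legal in 3pm, Standup in 6pm, Retro in 5pm.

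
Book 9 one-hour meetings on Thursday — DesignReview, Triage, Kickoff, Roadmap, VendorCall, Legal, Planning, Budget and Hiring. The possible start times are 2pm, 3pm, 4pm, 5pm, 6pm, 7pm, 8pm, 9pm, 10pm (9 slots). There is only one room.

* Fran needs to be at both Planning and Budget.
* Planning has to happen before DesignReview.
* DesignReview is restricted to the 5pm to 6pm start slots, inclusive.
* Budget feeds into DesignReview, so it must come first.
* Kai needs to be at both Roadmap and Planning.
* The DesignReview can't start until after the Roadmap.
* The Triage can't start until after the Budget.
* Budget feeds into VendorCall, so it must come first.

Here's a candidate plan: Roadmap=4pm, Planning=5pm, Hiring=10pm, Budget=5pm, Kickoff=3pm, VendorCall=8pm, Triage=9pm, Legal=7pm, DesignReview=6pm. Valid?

No. Fran needs to be at both Planning and Budget is not satisfied.

Fran needs to be at both Planning and Budget — violated.
Kai needs to be at both Roadmap and Planning — holds.
Budget feeds into DesignReview, so it must come first — holds.
There is only one room — violated.
DesignReview is restricted to the 5pm to 6pm start slots, inclusive — holds.
The Triage can't start until after the Budget — holds.
Planning has to happen before DesignReview — holds.
Budget feeds into VendorCall, so it must come first — holds.
The DesignReview can't start until after the Roadmap — holds.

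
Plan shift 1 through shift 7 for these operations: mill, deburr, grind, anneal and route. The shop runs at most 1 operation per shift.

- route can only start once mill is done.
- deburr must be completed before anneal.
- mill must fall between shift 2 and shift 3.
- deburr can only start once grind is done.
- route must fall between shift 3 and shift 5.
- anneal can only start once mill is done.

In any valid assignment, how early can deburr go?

shift 2

Precedence pushes deburr to at least shift 2; downstream work caps deburr at shift 6.
deburr at shift 2 is achievable: grind=shift 1; mill=shift 3; anneal=shift 5; deburr=shift 2; route=shift 4.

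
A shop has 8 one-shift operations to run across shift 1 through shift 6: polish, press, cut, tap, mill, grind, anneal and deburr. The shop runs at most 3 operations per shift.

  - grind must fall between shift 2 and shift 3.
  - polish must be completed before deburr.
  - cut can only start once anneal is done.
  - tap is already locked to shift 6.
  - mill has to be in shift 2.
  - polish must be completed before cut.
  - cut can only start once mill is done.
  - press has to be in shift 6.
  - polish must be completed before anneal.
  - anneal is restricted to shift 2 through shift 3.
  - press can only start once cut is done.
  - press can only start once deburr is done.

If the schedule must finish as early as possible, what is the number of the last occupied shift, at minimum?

shift 6

The precedence chain requires at least 4 distinct shifts.
With at most 3 per shift and 8 operations, at least 3 shifts are needed.
press can't be placed before shift 6, so the schedule must run through at least shift 6.
6 works (last occupied shift: shift 6): for example cut=shift 3; mill=shift 2; press=shift 6; tap=shift 6; polish=shift 1; grind=shift 2; deburr=shift 3; anneal=shift 2.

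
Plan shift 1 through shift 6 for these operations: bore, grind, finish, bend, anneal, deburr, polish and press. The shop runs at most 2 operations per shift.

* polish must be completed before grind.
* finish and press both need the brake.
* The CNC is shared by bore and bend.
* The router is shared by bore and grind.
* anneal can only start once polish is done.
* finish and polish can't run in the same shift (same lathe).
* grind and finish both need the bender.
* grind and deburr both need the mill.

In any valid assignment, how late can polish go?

Downstream work caps polish at shift 5.
polish at shift 5 is achievable: polish in shift 5, press in shift 3, bore in shift 1, deburr in shift 2, bend in shift 2, grind in shift 6, anneal in shift 6, finish in shift 1.

shift 5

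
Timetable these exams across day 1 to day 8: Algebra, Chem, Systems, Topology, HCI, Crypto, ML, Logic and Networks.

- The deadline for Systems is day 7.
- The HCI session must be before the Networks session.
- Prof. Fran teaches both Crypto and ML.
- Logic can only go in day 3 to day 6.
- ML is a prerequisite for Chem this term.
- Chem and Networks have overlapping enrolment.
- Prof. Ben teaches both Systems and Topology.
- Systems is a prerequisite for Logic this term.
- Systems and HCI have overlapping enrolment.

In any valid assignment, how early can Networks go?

day 2

Precedence pushes Networks to at least day 2.
Networks at day 2 is achievable: Networks -> day 2, Systems -> day 2, Algebra -> day 1, ML -> day 1, Chem -> day 3, Topology -> day 1, Logic -> day 3, Crypto -> day 2, HCI -> day 1.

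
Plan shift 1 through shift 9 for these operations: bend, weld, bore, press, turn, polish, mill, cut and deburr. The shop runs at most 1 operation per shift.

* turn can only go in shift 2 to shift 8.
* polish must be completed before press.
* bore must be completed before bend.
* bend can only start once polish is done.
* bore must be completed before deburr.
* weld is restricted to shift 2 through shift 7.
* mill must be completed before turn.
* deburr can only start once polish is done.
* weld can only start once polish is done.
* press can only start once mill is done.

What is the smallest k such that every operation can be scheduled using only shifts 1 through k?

9

The precedence chain requires at least 2 distinct shifts.
With at most 1 per shift and 9 operations, at least 9 shifts are needed.
9 works (last occupied shift: shift 9): for example press in shift 7, bend in shift 6, mill in shift 3, weld in shift 2, bore in shift 5, polish in shift 1, deburr in shift 8, turn in shift 4, cut in shift 9.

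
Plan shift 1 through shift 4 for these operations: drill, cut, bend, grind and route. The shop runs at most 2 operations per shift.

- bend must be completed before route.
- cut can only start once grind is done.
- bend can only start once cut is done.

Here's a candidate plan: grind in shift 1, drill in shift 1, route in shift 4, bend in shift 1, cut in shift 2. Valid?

No — it violates: The shop runs at most 2 operations per shift

cut can only start once grind is done — holds.
bend can only start once cut is done — violated.
bend must be completed before route — holds.
The shop runs at most 2 operations per shift — violated.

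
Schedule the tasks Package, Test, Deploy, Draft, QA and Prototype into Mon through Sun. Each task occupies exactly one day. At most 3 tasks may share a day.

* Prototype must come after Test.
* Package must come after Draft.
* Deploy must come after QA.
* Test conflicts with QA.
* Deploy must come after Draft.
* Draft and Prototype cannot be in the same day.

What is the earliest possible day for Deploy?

Tue

Precedence pushes Deploy to at least Tue.
Deploy at Tue is achievable: Prototype in Wed; Package in Tue; Draft in Mon; Deploy in Tue; Test in Tue; QA in Mon.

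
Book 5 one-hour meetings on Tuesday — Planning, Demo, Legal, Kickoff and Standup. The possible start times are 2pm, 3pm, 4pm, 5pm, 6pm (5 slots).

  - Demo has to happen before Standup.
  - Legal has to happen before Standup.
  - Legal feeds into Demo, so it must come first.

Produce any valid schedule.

Standup=4pm; Demo=3pm; Planning=2pm; Kickoff=2pm; Legal=2pm

Checking: Legal(2pm) before Demo(3pm); Legal(2pm) before Standup(4pm); Demo(3pm) before Standup(4pm).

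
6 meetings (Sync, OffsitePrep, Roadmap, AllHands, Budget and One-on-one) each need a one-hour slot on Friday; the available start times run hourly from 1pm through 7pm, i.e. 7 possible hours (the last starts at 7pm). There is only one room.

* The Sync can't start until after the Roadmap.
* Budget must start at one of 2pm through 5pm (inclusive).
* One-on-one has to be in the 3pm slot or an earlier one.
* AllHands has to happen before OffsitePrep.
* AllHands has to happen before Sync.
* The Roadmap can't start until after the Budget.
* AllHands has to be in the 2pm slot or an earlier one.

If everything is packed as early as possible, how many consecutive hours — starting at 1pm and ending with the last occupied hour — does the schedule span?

The precedence chain requires at least 3 distinct hours.
With at most 1 per hour and 6 meetings, at least 6 hours are needed.
Propagating the time windows through the other constraints, Sync can't land before 4pm — that is hour 4 counting from 1pm — so the schedule must run through at least 4 hours.
6 works (last occupied hour: 6pm): for example Sync -> 5pm, One-on-one -> 2pm, AllHands -> 1pm, Roadmap -> 4pm, OffsitePrep -> 6pm, Budget -> 3pm.

6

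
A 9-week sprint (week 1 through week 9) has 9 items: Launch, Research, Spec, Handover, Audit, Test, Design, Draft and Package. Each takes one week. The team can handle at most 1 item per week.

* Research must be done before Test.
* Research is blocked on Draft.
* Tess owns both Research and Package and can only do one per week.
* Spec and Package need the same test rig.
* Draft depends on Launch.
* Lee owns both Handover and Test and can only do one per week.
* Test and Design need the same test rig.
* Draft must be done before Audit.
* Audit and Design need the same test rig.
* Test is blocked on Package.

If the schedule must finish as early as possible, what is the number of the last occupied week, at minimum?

The precedence chain requires at least 4 distinct weeks.
With at most 1 per week and 9 work items, at least 9 weeks are needed.
9 works (last occupied week: week 9): for example Handover -> week 8, Spec -> week 7, Research -> week 3, Test -> week 5, Audit -> week 6, Package -> week 4, Launch -> week 1, Design -> week 9, Draft -> week 2.

9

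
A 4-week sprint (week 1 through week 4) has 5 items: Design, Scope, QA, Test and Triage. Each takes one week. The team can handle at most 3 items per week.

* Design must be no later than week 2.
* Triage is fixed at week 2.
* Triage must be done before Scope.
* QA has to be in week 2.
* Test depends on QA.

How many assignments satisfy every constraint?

8

Splitting on Design: it can be week 1 (4), week 2 (4). Listing each branch's schedules as (Scope, QA, Test, Triage) by week number:
Design=week 1: (3,2,3,2) (3,2,4,2) (4,2,3,2) (4,2,4,2) — 4.
Design=week 2: (3,2,3,2) (3,2,4,2) (4,2,3,2) (4,2,4,2) — 4.
Summing: 4 + 4 = 8.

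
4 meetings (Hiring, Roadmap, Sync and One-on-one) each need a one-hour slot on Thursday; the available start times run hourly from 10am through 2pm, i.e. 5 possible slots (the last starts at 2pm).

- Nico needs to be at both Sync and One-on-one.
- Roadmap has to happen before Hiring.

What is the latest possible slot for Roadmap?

1pm

Downstream work caps Roadmap at 1pm.
Roadmap at 1pm is achievable: Sync=10am, One-on-one=11am, Roadmap=1pm, Hiring=2pm.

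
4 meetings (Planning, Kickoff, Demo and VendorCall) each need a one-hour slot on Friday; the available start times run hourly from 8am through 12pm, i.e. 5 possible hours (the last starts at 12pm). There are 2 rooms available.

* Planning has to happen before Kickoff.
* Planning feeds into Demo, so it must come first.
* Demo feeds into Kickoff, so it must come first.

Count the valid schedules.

50

Splitting on Planning: it can be 8am (30), 9am (15), 10am (5). Listing each branch's schedules as (Kickoff, Demo, VendorCall):
Planning=8am: (10am,9am,8am) (10am,9am,9am) (10am,9am,10am) (10am,9am,11am) (10am,9am,12pm) (11am,9am,8am) (11am,9am,9am) (11am,9am,10am) (11am,9am,11am) (11am,9am,12pm) (11am,10am,8am) (11am,10am,9am) (11am,10am,10am) (11am,10am,11am) (11am,10am,12pm) (12pm,9am,8am) (12pm,9am,9am) (12pm,9am,10am) (12pm,9am,11am) (12pm,9am,12pm) (12pm,10am,8am) (12pm,10am,9am) (12pm,10am,10am) (12pm,10am,11am) (12pm,10am,12pm) (12pm,11am,8am) (12pm,11am,9am) (12pm,11am,10am) (12pm,11am,11am) (12pm,11am,12pm) — 30.
Planning=9am: (11am,10am,8am) (11am,10am,9am) (11am,10am,10am) (11am,10am,11am) (11am,10am,12pm) (12pm,10am,8am) (12pm,10am,9am) (12pm,10am,10am) (12pm,10am,11am) (12pm,10am,12pm) (12pm,11am,8am) (12pm,11am,9am) (12pm,11am,10am) (12pm,11am,11am) (12pm,11am,12pm) — 15.
Planning=10am: (12pm,11am,8am) (12pm,11am,9am) (12pm,11am,10am) (12pm,11am,11am) (12pm,11am,12pm) — 5.
Summing: 30 + 15 + 5 = 50.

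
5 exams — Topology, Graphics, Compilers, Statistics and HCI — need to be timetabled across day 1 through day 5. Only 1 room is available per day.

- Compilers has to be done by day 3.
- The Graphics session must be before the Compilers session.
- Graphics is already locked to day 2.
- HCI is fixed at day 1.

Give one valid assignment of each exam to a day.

Statistics in day 5, Graphics in day 2, Compilers in day 3, Topology in day 4, HCI in day 1

Checking: Graphics(day 2) before Compilers(day 3); HCI=day 1 in [day 1,day 1]; Graphics=day 2 in [day 2,day 2]; Compilers=day 3 in [day 1,day 3]; max 1 per day (cap 1).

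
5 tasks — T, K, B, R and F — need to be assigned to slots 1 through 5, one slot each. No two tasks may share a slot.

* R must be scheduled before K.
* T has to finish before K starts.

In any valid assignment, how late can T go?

4

Downstream work caps T at 4.
T at 4 is achievable: K=5; F=3; T=4; B=2; R=1.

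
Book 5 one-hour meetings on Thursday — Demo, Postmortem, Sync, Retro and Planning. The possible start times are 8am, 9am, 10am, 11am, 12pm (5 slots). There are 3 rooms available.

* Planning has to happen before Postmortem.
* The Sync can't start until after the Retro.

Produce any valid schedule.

Demo in 8am, Postmortem in 9am, Retro in 8am, Planning in 8am, Sync in 9am

Checking: Retro(8am) before Sync(9am); Planning(8am) before Postmortem(9am); max 3 per slot (cap 3).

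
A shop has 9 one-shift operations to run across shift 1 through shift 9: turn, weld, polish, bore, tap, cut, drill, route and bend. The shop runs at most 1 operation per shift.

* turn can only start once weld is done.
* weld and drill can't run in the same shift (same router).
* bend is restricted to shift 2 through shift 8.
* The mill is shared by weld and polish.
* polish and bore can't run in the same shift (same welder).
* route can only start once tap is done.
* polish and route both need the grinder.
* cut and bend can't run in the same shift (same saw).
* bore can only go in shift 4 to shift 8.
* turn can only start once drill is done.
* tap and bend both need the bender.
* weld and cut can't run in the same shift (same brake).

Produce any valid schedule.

route in shift 7, polish in shift 8, weld in shift 1, bore in shift 4, turn in shift 5, cut in shift 9, tap in shift 6, drill in shift 3, bend in shift 2

Checking: drill(shift 3) before turn(shift 5); weld(shift 1) before turn(shift 5); tap(shift 6) before route(shift 7); weld(shift 1) != drill(shift 3); weld(shift 1) != polish(shift 8); polish(shift 8) != route(shift 7); polish(shift 8) != bore(shift 4); tap(shift 6) != bend(shift 2); cut(shift 9) != bend(shift 2); weld(shift 1) != cut(shift 9); bore=shift 4 in [shift 4,shift 8]; bend=shift 2 in [shift 2,shift 8]; max 1 per shift (cap 1).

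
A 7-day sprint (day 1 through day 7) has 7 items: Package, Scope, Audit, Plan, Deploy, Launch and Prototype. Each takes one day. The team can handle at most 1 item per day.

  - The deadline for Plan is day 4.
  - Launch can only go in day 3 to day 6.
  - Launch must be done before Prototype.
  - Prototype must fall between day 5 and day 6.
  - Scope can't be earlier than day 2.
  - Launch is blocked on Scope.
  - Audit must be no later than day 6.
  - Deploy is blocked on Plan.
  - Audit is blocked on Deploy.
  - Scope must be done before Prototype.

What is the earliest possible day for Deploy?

day 2

Precedence pushes Deploy to at least day 2; downstream work caps Deploy at day 5.
Deploy at day 2 is achievable: Plan=day 1, Deploy=day 2, Package=day 7, Audit=day 6, Prototype=day 5, Scope=day 3, Launch=day 4.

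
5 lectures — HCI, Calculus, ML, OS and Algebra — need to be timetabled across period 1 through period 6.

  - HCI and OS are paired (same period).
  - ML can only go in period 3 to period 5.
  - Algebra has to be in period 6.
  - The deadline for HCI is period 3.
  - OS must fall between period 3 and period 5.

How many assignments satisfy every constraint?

Splitting on ML: it can be period 3 (6), period 4 (6), period 5 (6). Listing each branch's schedules as (HCI, Calculus, OS, Algebra) by period number:
ML=period 3: (3,1,3,6) (3,2,3,6) (3,3,3,6) (3,4,3,6) (3,5,3,6) (3,6,3,6) — 6.
ML=period 4: (3,1,3,6) (3,2,3,6) (3,3,3,6) (3,4,3,6) (3,5,3,6) (3,6,3,6) — 6.
ML=period 5: (3,1,3,6) (3,2,3,6) (3,3,3,6) (3,4,3,6) (3,5,3,6) (3,6,3,6) — 6.
Summing: 6 + 6 + 6 = 18.

18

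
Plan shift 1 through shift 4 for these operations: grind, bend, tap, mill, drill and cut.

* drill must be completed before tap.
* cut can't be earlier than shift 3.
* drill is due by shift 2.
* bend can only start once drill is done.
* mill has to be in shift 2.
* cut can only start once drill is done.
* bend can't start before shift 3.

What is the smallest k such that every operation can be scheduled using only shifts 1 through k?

The precedence chain requires at least 2 distinct shifts.
bend can't be placed before shift 3, so the schedule must run through at least shift 3.
3 works (last occupied shift: shift 3): for example mill=shift 2, tap=shift 2, cut=shift 3, drill=shift 1, grind=shift 1, bend=shift 3.

3 shifts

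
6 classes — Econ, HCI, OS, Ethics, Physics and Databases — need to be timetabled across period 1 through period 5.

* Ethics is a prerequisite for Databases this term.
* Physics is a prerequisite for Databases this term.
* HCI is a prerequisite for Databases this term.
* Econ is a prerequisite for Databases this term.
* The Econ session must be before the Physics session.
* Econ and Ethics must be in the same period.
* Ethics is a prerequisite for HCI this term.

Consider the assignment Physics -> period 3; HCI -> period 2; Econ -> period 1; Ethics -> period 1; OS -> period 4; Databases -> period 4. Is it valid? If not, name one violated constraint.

Physics is a prerequisite for Databases this term — holds.
The Econ session must be before the Physics session — holds.
Ethics is a prerequisite for HCI this term — holds.
Ethics is a prerequisite for Databases this term — holds.
HCI is a prerequisite for Databases this term — holds.
Econ and Ethics must be in the same period — holds.
Econ is a prerequisite for Databases this term — holds.

Yes, all constraints hold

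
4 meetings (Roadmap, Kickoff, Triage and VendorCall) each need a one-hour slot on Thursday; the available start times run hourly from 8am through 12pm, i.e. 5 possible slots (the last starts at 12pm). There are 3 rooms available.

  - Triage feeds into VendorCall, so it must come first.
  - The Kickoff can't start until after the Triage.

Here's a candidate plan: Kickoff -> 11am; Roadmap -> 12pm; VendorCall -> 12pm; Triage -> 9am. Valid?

Triage feeds into VendorCall, so it must come first — holds.
The Kickoff can't start until after the Triage — holds.
There are 3 rooms available — holds.

Valid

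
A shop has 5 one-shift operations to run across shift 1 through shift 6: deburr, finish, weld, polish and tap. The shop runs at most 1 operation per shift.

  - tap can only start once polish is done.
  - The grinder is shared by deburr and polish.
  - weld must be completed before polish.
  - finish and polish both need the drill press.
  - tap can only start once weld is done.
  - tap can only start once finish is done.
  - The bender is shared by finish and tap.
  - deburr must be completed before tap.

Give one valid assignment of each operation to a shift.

polish -> shift 2; weld -> shift 1; deburr -> shift 3; finish -> shift 4; tap -> shift 5

Checking: weld(shift 1) before tap(shift 5); finish(shift 4) before tap(shift 5); deburr(shift 3) before tap(shift 5); weld(shift 1) before polish(shift 2); polish(shift 2) before tap(shift 5); finish(shift 4) != tap(shift 5); deburr(shift 3) != polish(shift 2); finish(shift 4) != polish(shift 2); max 1 per shift (cap 1).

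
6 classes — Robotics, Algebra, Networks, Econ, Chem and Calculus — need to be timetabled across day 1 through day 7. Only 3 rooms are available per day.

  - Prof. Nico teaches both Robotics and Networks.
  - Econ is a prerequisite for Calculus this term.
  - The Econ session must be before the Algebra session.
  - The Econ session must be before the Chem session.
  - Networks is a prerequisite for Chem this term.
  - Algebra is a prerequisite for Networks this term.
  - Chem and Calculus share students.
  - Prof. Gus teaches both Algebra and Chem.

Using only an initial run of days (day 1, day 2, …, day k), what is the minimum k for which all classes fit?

4

The precedence chain requires at least 4 distinct days.
With at most 3 per day and 6 classes, at least 2 days are needed.
4 works (last occupied day: day 4): for example Robotics -> day 1, Algebra -> day 2, Networks -> day 3, Calculus -> day 2, Econ -> day 1, Chem -> day 4.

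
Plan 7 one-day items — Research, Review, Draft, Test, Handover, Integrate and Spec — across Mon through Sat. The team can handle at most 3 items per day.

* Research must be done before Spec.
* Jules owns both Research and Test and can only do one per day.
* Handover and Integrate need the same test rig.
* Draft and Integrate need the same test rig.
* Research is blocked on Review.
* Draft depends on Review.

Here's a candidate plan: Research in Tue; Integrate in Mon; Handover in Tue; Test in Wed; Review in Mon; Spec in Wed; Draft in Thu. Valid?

The team can handle at most 3 items per day — holds.
Draft depends on Review — holds.
Research is blocked on Review — holds.
Research must be done before Spec — holds.
Draft and Integrate need the same test rig — holds.
Handover and Integrate need the same test rig — holds.
Jules owns both Research and Test and can only do one per day — holds.

Yes, all constraints hold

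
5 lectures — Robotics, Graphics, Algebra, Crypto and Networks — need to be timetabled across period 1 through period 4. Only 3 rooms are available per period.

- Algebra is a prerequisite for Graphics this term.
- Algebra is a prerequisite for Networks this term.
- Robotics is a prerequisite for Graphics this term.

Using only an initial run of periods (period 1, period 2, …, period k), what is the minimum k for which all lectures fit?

The precedence chain requires at least 2 distinct periods.
With at most 3 per period and 5 lectures, at least 2 periods are needed.
2 works (last occupied period: period 2): for example Robotics in period 1; Algebra in period 1; Crypto in period 1; Graphics in period 2; Networks in period 2.

2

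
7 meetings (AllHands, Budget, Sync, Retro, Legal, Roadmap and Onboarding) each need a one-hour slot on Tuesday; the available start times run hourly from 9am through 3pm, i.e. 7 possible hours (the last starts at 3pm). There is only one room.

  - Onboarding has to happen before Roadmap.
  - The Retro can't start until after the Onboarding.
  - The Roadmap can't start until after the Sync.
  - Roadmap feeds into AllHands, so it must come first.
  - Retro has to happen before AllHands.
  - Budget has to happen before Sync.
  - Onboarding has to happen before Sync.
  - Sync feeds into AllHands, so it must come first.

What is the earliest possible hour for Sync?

11am

Precedence pushes Sync to at least 10am; downstream work caps Sync at 1pm.
Sync at 11am is achievable: Roadmap=12pm; AllHands=2pm; Onboarding=9am; Legal=3pm; Budget=10am; Retro=1pm; Sync=11am.
Nothing earlier works — the capacity limit rule out every hour before 11am.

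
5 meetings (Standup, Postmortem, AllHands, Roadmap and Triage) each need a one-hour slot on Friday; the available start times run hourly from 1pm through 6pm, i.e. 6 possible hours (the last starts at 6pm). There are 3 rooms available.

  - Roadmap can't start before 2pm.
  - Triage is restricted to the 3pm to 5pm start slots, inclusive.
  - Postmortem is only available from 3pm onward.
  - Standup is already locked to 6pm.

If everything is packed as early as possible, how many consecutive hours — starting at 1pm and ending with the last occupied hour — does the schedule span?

With at most 3 per hour and 5 meetings, at least 2 hours are needed.
Standup can't be placed before 6pm — that is hour 6 counting from 1pm — so the schedule must run through at least 6 hours.
6 works (last occupied hour: 6pm): for example AllHands -> 1pm, Triage -> 3pm, Roadmap -> 2pm, Standup -> 6pm, Postmortem -> 3pm.

6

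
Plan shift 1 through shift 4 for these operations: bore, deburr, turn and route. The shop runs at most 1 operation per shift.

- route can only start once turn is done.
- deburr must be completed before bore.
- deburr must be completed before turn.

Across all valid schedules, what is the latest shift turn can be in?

shift 3

Precedence pushes turn to at least shift 2; downstream work caps turn at shift 3.
turn at shift 3 is achievable: deburr=shift 1, bore=shift 2, route=shift 4, turn=shift 3.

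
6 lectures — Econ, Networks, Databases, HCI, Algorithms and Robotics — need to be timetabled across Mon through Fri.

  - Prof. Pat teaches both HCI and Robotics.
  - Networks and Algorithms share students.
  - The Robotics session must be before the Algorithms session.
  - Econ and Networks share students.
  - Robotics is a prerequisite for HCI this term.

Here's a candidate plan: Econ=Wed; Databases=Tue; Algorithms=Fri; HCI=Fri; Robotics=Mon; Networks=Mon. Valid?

Econ and Networks share students — holds.
Networks and Algorithms share students — holds.
Prof. Pat teaches both HCI and Robotics — holds.
The Robotics session must be before the Algorithms session — holds.
Robotics is a prerequisite for HCI this term — holds.

Valid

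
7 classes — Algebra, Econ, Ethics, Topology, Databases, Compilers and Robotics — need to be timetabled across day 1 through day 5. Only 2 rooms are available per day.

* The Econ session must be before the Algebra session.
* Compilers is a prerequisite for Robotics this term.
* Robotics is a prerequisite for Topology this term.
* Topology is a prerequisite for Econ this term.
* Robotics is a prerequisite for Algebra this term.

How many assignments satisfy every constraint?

Splitting on Ethics: it can be day 1 (4), day 2 (4), day 3 (4), day 4 (4), day 5 (4). Listing each branch's schedules as (Algebra, Econ, Topology, Databases, Compilers, Robotics) by day number:
Ethics=day 1: (5,4,3,2,1,2) (5,4,3,3,1,2) (5,4,3,4,1,2) (5,4,3,5,1,2) — 4.
Ethics=day 2: (5,4,3,1,1,2) (5,4,3,3,1,2) (5,4,3,4,1,2) (5,4,3,5,1,2) — 4.
Ethics=day 3: (5,4,3,1,1,2) (5,4,3,2,1,2) (5,4,3,4,1,2) (5,4,3,5,1,2) — 4.
Ethics=day 4: (5,4,3,1,1,2) (5,4,3,2,1,2) (5,4,3,3,1,2) (5,4,3,5,1,2) — 4.
Ethics=day 5: (5,4,3,1,1,2) (5,4,3,2,1,2) (5,4,3,3,1,2) (5,4,3,4,1,2) — 4.
Summing: 4 + 4 + 4 + 4 + 4 = 20.

20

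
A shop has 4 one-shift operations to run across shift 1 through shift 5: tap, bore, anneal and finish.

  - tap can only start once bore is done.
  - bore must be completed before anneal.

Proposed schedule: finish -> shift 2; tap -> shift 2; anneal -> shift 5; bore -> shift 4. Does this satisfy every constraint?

bore must be completed before anneal — holds.
tap can only start once bore is done — violated.

No. tap can only start once bore is done is not satisfied.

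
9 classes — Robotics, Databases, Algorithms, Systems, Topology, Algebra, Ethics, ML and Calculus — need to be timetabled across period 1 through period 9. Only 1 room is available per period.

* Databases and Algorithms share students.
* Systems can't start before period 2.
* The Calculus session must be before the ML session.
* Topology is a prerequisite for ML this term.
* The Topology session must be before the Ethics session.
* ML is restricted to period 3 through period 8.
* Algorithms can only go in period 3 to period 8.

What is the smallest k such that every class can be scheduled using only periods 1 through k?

The precedence chain requires at least 2 distinct periods.
With at most 1 per period and 9 classes, at least 9 periods are needed.
Algorithms can't be placed before period 3, so the schedule must run through at least period 3.
9 works (last occupied period: period 9): for example Algebra=period 9, Databases=period 8, Algorithms=period 4, Calculus=period 2, Topology=period 1, Systems=period 5, ML=period 3, Robotics=period 7, Ethics=period 6.

9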